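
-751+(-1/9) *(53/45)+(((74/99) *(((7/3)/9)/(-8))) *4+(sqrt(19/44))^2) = -40137551/53460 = -750.80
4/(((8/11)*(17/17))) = 11/2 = 5.50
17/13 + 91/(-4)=-1115/52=-21.44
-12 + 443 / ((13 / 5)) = 2059 / 13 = 158.38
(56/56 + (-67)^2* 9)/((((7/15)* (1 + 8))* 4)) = 101005/42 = 2404.88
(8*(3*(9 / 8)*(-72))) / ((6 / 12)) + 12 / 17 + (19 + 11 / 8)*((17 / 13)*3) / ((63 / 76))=-35186831 / 9282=-3790.87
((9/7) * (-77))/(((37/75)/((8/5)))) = -11880/37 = -321.08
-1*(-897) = 897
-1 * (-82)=82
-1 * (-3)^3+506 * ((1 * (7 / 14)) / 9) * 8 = 2267 / 9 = 251.89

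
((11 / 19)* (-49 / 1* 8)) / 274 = -2156 / 2603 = -0.83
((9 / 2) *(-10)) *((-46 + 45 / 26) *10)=258975 / 13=19921.15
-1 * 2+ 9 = 7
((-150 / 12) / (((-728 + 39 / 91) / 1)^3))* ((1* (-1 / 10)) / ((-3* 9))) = 1715 / 14267398250556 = 0.00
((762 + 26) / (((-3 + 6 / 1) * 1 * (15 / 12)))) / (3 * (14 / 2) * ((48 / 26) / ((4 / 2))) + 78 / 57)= 389272 / 38445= 10.13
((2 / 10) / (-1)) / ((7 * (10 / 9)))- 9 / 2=-792 / 175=-4.53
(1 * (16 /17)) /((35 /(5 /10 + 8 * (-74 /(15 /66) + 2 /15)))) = -624776 /8925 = -70.00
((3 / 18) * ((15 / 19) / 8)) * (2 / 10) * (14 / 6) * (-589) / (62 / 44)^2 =-847 / 372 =-2.28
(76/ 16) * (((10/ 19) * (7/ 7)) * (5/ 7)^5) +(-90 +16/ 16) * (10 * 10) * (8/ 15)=-478616485/ 100842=-4746.20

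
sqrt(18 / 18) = 1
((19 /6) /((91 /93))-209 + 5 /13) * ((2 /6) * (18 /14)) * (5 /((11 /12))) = -480.11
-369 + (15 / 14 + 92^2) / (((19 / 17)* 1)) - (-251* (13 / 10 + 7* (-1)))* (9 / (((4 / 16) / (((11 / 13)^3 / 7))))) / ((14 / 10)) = 16449210979 / 4090814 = 4021.01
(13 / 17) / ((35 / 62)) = 806 / 595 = 1.35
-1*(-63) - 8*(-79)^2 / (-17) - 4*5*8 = 48279 / 17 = 2839.94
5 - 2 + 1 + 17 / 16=5.06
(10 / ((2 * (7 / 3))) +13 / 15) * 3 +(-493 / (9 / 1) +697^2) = 153015424 / 315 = 485763.25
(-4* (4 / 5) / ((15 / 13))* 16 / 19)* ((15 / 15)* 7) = -23296 / 1425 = -16.35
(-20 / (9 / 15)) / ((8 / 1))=-25 / 6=-4.17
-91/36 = -2.53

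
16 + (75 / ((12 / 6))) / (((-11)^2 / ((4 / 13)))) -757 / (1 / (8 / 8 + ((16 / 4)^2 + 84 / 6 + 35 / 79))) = -2955850202 / 124267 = -23786.28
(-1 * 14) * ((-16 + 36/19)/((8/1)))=469/19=24.68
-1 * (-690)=690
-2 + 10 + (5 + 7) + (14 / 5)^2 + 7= 871 / 25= 34.84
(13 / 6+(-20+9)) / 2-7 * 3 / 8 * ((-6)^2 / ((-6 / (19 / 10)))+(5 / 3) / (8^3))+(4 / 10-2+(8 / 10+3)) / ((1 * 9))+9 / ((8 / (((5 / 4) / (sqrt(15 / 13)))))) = 3 * sqrt(195) / 32+4745177 / 184320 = 27.05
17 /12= 1.42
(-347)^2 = 120409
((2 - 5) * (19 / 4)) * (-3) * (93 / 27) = 589 / 4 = 147.25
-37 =-37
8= 8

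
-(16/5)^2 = -256/25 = -10.24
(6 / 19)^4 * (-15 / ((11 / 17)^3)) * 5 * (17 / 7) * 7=-8118241200 / 173457251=-46.80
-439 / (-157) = 439 / 157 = 2.80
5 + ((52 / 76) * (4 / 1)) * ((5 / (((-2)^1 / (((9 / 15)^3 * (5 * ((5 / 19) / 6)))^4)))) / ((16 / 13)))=198086811191 / 39617584000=5.00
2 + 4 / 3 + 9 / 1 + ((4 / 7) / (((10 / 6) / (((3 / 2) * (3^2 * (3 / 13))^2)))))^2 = 1811087977 / 104961675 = 17.25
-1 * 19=-19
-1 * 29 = -29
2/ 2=1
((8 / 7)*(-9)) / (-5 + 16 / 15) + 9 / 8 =12357 / 3304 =3.74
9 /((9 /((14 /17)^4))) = 38416 /83521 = 0.46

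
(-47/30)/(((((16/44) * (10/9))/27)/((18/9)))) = -41877/200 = -209.38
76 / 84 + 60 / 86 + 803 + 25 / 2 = 1475687 / 1806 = 817.10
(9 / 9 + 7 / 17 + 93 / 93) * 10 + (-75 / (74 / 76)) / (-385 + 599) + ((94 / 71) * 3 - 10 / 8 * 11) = 267205629 / 19114052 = 13.98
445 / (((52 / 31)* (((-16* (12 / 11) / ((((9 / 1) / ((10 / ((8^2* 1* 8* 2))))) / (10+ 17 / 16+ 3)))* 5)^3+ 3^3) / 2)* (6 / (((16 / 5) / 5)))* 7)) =30804889567232 / 93875901959385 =0.33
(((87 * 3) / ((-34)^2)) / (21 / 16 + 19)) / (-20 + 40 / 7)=-1827 / 2348125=-0.00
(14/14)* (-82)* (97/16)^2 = -385769/128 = -3013.82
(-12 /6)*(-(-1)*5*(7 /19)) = -70 /19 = -3.68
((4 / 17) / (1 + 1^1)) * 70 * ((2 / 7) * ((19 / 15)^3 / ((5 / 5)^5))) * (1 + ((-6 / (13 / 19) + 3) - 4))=-2085136 / 49725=-41.93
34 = 34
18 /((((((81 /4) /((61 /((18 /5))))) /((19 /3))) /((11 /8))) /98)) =3123505 /243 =12853.93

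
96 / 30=16 / 5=3.20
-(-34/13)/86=17/559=0.03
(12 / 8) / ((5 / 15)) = 9 / 2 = 4.50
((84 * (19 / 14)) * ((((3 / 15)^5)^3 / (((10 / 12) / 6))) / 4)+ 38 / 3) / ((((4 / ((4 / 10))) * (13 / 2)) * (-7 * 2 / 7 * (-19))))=152587890706 / 29754638671875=0.01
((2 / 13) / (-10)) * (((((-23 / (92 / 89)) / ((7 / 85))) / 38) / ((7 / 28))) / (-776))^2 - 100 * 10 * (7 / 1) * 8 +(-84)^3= -359316072478582357 / 553898345728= -648704.00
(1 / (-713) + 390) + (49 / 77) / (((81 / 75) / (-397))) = 33050818 / 211761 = 156.08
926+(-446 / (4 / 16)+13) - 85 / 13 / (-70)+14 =-151225 / 182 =-830.91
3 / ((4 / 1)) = 3 / 4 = 0.75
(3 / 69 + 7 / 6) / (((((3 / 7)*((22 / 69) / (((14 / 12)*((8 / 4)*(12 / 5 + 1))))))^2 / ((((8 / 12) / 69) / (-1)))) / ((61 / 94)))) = -7068647243 / 276388200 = -25.58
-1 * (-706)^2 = -498436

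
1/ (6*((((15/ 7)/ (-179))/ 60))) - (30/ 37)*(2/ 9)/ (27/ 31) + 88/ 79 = -197561270/ 236763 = -834.43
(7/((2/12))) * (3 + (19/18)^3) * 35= 5966975/972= 6138.86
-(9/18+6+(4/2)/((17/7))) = -249/34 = -7.32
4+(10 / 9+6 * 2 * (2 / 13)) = 814 / 117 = 6.96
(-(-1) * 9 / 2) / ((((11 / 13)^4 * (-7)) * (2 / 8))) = -514098 / 102487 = -5.02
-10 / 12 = -5 / 6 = -0.83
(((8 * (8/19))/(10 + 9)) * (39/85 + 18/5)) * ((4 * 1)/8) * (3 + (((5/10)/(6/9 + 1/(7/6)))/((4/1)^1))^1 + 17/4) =129513/49096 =2.64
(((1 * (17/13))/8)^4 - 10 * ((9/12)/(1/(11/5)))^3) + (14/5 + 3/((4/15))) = -90285402151/2924646400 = -30.87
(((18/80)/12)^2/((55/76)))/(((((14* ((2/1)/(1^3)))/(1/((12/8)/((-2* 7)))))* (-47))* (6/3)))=57/33088000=0.00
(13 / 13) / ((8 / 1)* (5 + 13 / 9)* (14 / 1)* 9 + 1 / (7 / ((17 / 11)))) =77 / 500209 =0.00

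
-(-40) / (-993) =-40 / 993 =-0.04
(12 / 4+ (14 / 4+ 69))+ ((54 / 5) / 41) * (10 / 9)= 6215 / 82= 75.79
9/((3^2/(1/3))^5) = 1/1594323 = 0.00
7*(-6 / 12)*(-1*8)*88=2464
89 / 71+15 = 1154 / 71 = 16.25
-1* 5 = -5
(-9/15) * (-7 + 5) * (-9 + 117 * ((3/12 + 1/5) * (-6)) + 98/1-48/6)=-7047/25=-281.88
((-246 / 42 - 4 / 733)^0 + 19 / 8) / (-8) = -27 / 64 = -0.42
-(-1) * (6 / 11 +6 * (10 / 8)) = 177 / 22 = 8.05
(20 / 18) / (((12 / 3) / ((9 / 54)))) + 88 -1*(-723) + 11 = 88781 / 108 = 822.05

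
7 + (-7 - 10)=-10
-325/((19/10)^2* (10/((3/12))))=-1625/722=-2.25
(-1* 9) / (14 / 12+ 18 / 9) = -54 / 19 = -2.84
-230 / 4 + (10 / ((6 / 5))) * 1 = -295 / 6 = -49.17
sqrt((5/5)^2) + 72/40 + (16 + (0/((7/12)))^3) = 94/5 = 18.80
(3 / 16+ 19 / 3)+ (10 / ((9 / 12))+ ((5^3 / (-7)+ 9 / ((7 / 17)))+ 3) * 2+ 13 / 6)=1729 / 48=36.02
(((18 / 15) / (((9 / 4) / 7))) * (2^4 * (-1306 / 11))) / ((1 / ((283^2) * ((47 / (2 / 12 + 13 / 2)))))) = -1101189151552 / 275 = -4004324187.46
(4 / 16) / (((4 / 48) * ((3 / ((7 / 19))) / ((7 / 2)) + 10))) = 147 / 604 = 0.24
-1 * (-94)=94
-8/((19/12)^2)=-1152/361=-3.19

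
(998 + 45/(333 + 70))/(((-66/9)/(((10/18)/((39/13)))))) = -2011195/79794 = -25.20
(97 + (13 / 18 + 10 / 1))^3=7290099019 / 5832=1250016.98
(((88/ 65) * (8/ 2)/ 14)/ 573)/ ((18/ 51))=1496/ 782145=0.00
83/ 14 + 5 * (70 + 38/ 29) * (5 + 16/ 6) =3336701/ 1218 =2739.49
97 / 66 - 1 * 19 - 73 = -5975 / 66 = -90.53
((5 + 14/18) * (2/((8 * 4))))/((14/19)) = 0.49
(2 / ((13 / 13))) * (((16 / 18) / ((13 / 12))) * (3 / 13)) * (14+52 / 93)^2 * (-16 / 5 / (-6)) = 938657792 / 21925215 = 42.81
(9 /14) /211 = 9 /2954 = 0.00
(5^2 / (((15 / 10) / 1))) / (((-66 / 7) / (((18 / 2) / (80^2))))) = -7 / 2816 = -0.00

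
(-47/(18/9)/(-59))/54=47/6372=0.01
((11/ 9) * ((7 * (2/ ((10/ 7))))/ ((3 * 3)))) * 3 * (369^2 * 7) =3805447.80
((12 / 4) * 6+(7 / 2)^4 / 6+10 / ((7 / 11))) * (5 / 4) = 197315 / 2688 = 73.41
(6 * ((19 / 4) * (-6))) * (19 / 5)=-3249 / 5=-649.80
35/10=7/2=3.50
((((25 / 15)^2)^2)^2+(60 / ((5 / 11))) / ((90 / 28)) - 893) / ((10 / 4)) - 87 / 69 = -318.22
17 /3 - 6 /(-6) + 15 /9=25 /3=8.33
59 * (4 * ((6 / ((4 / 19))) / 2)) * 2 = 6726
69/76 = 0.91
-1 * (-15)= 15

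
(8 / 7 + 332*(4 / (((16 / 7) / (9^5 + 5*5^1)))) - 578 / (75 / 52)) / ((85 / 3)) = 18018837058 / 14875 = 1211350.39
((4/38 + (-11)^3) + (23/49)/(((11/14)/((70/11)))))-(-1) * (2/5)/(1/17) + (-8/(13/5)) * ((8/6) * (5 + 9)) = -617642791/448305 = -1377.73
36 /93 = 12 /31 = 0.39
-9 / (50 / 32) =-144 / 25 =-5.76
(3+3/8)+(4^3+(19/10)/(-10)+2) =13837/200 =69.18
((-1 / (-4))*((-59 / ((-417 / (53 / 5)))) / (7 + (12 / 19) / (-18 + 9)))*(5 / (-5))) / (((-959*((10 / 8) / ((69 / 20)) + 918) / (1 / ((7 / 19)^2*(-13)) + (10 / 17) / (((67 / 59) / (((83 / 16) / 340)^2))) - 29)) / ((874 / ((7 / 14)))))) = -113729813837743140655797 / 35819919862468430031616000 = -0.00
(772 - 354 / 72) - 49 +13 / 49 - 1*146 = 336541 / 588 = 572.35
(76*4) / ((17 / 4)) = 1216 / 17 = 71.53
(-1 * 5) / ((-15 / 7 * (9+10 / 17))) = 119 / 489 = 0.24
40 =40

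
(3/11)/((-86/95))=-285/946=-0.30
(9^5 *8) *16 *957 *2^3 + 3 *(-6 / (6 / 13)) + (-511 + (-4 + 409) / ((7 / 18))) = 405062916464 / 7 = 57866130923.43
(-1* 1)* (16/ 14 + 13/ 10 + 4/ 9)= -1819/ 630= -2.89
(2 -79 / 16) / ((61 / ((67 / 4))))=-3149 / 3904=-0.81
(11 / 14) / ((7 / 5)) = 55 / 98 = 0.56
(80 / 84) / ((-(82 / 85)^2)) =-36125 / 35301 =-1.02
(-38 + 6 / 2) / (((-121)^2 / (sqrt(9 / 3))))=-35 * sqrt(3) / 14641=-0.00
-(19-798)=779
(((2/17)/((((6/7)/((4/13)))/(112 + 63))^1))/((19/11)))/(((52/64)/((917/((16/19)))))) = 49426300/8619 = 5734.57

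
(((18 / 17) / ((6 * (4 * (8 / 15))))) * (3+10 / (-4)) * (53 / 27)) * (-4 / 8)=-0.04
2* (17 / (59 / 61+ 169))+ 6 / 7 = 1.06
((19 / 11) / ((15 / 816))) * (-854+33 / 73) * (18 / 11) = -5796232416 / 44165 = -131240.40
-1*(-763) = 763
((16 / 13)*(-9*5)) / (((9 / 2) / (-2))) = 320 / 13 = 24.62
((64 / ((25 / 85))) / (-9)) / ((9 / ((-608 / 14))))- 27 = 254207 / 2835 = 89.67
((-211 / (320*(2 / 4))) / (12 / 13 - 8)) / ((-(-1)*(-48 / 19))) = -0.07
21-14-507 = -500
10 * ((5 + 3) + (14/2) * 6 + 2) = 520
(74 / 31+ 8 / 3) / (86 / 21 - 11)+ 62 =55080 / 899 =61.27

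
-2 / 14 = -1 / 7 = -0.14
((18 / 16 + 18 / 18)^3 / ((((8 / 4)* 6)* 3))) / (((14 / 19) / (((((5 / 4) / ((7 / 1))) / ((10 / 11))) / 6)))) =1026817 / 86704128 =0.01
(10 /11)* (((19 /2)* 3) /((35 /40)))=2280 /77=29.61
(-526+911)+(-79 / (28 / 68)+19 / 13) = 194.60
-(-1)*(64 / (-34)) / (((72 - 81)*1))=0.21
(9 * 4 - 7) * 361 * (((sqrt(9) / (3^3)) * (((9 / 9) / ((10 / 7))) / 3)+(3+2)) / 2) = 14206433 / 540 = 26308.21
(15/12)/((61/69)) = 1.41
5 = 5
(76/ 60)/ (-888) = -19/ 13320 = -0.00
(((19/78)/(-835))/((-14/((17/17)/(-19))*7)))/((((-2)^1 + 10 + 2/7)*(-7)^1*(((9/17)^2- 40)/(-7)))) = 289/607073343240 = 0.00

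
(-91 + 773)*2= 1364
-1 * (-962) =962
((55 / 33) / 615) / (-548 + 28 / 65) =-65 / 13133448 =-0.00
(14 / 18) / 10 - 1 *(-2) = 187 / 90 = 2.08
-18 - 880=-898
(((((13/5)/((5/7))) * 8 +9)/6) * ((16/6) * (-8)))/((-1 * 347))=30496/78075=0.39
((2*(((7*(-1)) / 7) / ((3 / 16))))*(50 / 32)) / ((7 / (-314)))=747.62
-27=-27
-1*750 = -750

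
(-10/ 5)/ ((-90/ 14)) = 14/ 45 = 0.31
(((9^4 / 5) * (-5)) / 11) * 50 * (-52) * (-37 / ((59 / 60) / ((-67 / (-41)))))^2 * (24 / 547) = 9057538354400640000 / 35208842537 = 257251806.70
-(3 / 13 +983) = -12782 / 13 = -983.23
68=68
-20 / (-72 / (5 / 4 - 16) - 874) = 590 / 25639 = 0.02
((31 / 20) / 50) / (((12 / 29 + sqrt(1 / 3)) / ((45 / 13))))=-72819 / 265850 + 234639 * sqrt(3) / 1063400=0.11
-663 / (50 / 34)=-11271 / 25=-450.84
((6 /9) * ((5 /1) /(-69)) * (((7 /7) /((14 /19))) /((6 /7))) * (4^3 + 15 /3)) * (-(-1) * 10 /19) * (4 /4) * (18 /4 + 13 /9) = -2675 /162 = -16.51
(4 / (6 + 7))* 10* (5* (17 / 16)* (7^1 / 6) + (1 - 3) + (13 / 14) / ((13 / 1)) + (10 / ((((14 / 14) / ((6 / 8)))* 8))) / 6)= 7435 / 546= 13.62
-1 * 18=-18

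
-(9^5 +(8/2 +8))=-59061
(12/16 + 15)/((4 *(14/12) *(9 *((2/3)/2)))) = 9/8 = 1.12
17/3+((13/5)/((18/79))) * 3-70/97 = 38003/970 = 39.18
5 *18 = 90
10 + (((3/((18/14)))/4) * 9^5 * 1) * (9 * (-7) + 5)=-3995629/2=-1997814.50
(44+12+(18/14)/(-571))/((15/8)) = 1790584/59955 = 29.87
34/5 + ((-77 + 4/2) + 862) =3969/5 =793.80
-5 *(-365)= 1825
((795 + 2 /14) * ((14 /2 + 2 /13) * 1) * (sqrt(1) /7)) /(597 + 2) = 517638 /381563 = 1.36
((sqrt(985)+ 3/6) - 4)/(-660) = 7/1320 - sqrt(985)/660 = -0.04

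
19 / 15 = 1.27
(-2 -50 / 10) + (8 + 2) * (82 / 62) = 193 / 31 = 6.23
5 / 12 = 0.42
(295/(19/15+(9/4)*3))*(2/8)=4425/481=9.20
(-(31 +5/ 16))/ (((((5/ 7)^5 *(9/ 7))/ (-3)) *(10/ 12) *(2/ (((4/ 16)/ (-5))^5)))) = -58942149/ 800000000000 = -0.00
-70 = -70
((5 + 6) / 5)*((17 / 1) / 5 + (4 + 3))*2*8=9152 / 25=366.08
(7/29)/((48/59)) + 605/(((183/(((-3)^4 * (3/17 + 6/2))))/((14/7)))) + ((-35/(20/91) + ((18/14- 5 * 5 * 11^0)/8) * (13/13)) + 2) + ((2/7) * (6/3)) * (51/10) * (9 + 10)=80668901507/50522640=1596.69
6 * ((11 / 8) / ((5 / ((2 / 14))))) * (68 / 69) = 187 / 805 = 0.23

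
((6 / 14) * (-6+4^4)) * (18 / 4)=3375 / 7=482.14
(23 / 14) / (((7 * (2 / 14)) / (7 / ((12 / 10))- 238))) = -4577 / 12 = -381.42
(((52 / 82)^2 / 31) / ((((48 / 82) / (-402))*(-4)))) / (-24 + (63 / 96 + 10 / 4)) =-90584 / 847757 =-0.11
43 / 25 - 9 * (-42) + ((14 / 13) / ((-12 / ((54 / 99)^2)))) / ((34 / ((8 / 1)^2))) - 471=-61056562 / 668525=-91.33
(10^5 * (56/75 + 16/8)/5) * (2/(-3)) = -329600/9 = -36622.22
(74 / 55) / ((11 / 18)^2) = 23976 / 6655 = 3.60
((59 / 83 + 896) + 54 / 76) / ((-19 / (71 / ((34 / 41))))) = -4043.95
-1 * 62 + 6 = -56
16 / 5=3.20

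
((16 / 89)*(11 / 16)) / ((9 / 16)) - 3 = -2227 / 801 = -2.78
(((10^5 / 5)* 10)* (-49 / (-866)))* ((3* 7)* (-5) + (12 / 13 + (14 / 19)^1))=-125072500000 / 106951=-1169437.41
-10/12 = -0.83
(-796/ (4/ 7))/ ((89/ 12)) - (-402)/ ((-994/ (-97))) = -6572619/ 44233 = -148.59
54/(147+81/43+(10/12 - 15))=13932/34757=0.40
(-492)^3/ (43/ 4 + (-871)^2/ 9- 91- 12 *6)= -4287437568/ 3029083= -1415.42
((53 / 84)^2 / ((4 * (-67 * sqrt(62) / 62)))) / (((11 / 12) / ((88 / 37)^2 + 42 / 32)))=-428802277 * sqrt(62) / 37968919296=-0.09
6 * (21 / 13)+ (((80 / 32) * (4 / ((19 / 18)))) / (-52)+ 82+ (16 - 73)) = 8524 / 247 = 34.51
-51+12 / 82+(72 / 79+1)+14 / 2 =-135851 / 3239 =-41.94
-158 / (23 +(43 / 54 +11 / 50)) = -106650 / 16211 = -6.58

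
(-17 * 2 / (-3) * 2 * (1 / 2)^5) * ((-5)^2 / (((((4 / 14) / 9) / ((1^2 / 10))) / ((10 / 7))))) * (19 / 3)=8075 / 16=504.69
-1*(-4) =4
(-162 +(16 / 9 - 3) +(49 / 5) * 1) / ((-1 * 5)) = 6904 / 225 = 30.68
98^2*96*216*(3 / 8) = 74680704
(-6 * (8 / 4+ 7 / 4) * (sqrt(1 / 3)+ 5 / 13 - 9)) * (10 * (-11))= -277200 / 13+ 825 * sqrt(3)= -19894.14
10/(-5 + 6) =10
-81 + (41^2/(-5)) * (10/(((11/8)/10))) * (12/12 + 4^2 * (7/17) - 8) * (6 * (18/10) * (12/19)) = 243712719/3553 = 68593.50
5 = 5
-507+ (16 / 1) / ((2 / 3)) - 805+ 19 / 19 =-1287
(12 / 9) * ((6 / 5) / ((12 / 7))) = 14 / 15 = 0.93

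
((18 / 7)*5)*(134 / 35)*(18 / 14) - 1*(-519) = 199725 / 343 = 582.29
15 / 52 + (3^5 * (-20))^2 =1228219215 / 52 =23619600.29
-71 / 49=-1.45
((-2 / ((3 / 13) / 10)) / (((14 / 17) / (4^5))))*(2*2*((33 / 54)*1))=-49786880 / 189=-263422.65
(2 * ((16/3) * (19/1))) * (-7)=-1418.67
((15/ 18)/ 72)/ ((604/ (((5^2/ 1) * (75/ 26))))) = 3125/ 2261376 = 0.00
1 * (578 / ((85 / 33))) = 1122 / 5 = 224.40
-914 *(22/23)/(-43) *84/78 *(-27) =-7600824/12857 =-591.18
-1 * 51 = -51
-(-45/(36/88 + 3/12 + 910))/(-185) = -396/1482553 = -0.00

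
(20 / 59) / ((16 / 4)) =5 / 59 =0.08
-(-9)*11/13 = 99/13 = 7.62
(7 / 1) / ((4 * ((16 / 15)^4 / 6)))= 1063125 / 131072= 8.11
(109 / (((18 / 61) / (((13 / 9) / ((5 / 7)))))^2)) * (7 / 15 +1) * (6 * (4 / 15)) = 147782030396 / 12301875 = 12012.97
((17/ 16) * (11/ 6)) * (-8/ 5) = -3.12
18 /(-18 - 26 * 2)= -9 /35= -0.26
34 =34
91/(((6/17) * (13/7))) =833/6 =138.83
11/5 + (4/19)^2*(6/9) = 12073/5415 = 2.23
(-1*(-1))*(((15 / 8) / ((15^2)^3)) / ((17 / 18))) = 1 / 5737500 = 0.00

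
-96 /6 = -16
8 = 8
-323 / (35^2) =-323 / 1225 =-0.26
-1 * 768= -768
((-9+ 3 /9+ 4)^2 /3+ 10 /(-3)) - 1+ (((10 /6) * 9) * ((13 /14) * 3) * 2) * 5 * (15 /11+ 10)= 4751.30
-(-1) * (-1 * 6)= -6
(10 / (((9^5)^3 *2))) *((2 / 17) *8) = 80 / 3500149245609033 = 0.00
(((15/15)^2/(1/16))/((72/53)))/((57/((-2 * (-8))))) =3.31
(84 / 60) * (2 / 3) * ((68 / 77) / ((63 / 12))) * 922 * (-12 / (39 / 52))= -8025088 / 3465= -2316.04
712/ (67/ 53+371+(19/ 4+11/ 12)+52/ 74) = 1.88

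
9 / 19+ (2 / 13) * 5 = 307 / 247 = 1.24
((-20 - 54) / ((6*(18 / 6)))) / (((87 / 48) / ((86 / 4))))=-12728 / 261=-48.77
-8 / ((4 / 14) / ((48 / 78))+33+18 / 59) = -13216 / 55787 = -0.24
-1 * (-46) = 46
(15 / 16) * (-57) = -855 / 16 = -53.44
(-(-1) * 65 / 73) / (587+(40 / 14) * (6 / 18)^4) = 36855 / 24297977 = 0.00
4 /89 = 0.04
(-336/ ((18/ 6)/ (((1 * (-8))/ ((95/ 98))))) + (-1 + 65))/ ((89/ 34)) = 3192192/ 8455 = 377.55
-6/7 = -0.86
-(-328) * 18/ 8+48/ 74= 27330/ 37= 738.65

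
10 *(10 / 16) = 25 / 4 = 6.25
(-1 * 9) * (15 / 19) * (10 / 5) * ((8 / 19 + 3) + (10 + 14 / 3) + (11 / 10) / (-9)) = -92163 / 361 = -255.30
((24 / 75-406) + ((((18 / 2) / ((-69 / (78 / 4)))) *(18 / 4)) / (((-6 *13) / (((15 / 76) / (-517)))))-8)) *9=-672928713909 / 180743200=-3723.12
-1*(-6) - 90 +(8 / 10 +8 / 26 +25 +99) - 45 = -253 / 65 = -3.89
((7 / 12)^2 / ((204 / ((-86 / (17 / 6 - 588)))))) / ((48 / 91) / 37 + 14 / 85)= 35471345 / 25895001312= 0.00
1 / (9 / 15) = 5 / 3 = 1.67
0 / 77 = 0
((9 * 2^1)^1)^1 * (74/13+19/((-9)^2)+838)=1777310/117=15190.68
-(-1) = 1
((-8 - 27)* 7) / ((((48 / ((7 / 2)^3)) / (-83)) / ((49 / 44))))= 20227.89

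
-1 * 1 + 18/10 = 4/5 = 0.80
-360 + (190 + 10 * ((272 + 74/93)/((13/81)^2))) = 553951270/5239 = 105736.07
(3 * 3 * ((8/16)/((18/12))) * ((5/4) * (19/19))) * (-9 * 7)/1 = -945/4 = -236.25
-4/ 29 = -0.14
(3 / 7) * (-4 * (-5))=60 / 7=8.57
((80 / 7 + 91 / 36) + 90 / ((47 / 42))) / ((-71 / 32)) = -8942872 / 210231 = -42.54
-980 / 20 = -49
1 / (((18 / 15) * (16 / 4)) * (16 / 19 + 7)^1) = 95 / 3576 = 0.03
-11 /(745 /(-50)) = 0.74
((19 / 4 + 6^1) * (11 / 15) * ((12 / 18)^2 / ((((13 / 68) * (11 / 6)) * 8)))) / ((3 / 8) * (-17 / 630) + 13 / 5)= 81872 / 169689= 0.48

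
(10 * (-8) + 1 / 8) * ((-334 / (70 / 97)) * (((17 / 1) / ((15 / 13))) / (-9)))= -254178509 / 4200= -60518.69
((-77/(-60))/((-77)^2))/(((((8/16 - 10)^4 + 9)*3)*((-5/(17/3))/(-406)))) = 3944/968702625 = 0.00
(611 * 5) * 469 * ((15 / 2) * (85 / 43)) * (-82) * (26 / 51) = -38183986750 / 43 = -887999691.86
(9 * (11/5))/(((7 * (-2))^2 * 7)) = 99/6860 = 0.01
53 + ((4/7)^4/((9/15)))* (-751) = -579521/7203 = -80.46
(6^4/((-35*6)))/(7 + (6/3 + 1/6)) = -0.67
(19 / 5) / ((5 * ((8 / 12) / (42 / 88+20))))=51357 / 2200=23.34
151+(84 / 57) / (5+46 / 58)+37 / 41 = 711181 / 4674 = 152.16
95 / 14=6.79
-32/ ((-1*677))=32/ 677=0.05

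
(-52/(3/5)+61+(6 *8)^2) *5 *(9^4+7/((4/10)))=449640475/6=74940079.17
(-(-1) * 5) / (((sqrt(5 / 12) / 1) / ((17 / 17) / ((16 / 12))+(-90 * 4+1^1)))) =-1433 * sqrt(15) / 2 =-2774.99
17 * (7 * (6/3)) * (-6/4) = -357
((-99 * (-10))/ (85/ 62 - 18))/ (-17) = 61380/ 17527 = 3.50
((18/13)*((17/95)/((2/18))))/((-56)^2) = 1377/1936480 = 0.00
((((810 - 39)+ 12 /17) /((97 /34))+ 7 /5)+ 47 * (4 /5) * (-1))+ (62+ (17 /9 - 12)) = 286.18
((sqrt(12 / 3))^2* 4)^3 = 4096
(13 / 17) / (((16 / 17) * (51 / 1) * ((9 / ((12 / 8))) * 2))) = 0.00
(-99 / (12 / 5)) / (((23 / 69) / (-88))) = 10890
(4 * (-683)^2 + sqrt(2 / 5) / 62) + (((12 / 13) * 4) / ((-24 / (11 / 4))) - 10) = sqrt(10) / 310 + 48514585 / 26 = 1865945.59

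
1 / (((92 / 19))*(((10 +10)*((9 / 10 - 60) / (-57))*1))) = 361 / 36248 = 0.01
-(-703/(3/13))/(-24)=-9139/72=-126.93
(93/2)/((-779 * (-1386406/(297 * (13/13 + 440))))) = 248589/44082052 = 0.01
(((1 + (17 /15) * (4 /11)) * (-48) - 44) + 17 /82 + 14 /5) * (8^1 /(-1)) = 870.20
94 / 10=47 / 5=9.40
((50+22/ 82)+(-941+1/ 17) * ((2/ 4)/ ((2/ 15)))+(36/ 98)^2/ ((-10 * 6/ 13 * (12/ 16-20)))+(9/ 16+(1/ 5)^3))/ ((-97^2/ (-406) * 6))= -25991683565395259/ 1039231596018000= -25.01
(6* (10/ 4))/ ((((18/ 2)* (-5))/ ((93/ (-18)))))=31/ 18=1.72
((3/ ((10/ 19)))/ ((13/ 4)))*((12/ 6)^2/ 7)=456/ 455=1.00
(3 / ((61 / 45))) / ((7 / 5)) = 675 / 427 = 1.58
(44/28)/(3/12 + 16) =44/455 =0.10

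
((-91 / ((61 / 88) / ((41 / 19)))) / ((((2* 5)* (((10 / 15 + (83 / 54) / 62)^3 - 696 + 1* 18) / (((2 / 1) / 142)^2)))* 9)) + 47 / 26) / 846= 0.00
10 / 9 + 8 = 82 / 9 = 9.11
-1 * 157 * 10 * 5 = -7850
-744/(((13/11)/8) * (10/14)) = -458304/65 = -7050.83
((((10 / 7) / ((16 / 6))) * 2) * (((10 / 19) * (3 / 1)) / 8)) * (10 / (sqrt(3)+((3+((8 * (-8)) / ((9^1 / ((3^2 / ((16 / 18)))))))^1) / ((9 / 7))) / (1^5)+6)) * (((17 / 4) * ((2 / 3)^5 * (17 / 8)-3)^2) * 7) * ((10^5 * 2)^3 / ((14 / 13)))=-215750224421875000000000000 / 2970083781-1508742828125000000000000 * sqrt(3) / 990027927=-75280664994641097.05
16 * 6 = 96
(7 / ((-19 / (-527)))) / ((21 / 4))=2108 / 57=36.98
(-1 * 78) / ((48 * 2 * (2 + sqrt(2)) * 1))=-13 / 16 + 13 * sqrt(2) / 32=-0.24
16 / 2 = 8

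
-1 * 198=-198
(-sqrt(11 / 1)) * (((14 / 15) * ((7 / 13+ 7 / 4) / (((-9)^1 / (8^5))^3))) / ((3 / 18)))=29308581949997056 * sqrt(11) / 47385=2051399587749.77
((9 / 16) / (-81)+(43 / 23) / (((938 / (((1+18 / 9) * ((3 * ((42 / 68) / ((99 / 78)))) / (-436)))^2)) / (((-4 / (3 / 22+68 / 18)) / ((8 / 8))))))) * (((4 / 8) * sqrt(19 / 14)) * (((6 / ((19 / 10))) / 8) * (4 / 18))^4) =-1127718556981525 * sqrt(266) / 76794090715814229793728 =-0.00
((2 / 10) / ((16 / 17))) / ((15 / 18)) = 51 / 200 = 0.26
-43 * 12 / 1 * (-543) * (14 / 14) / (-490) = -140094 / 245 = -571.81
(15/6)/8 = 5/16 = 0.31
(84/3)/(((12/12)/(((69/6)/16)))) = 161/8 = 20.12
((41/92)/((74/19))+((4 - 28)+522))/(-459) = -3391163/3124872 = -1.09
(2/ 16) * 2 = 1/ 4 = 0.25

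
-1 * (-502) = 502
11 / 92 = 0.12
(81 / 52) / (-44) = -81 / 2288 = -0.04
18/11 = 1.64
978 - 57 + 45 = 966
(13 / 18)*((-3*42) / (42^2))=-13 / 252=-0.05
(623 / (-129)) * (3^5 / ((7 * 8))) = -7209 / 344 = -20.96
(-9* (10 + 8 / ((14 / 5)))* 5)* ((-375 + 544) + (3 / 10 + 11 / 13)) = -8958195 / 91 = -98441.70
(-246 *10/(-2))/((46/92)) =2460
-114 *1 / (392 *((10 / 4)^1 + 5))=-19 / 490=-0.04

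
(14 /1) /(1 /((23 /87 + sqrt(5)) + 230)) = 14 * sqrt(5) + 280462 /87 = 3255.01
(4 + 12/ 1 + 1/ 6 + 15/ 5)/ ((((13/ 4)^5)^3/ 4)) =246960619520/ 153557679042272271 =0.00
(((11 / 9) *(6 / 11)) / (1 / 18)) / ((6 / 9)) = 18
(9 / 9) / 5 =1 / 5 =0.20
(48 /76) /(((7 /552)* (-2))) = -3312 /133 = -24.90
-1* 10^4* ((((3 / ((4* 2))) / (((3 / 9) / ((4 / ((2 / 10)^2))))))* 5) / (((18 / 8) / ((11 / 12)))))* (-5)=34375000 / 3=11458333.33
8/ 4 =2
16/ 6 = 8/ 3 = 2.67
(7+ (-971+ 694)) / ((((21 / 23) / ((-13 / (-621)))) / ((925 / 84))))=-60125 / 882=-68.17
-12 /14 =-6 /7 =-0.86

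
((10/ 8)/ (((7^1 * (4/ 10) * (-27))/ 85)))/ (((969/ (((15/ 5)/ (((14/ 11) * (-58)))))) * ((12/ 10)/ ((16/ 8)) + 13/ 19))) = 6875/ 149784768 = 0.00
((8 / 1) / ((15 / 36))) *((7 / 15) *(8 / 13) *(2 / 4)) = 896 / 325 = 2.76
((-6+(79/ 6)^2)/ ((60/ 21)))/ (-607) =-8435/ 87408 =-0.10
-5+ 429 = 424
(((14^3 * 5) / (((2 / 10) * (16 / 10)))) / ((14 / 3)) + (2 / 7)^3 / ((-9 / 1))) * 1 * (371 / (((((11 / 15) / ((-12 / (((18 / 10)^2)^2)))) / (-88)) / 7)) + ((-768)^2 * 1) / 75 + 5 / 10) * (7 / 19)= 752817172386814601 / 610829100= 1232451388.43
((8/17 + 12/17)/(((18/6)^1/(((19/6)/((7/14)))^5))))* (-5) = -247609900/12393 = -19979.82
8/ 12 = 2/ 3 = 0.67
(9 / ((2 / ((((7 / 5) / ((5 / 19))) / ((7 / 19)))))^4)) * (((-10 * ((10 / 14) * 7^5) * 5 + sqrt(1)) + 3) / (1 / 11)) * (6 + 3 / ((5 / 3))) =-19680126615429160023 / 15625000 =-1259528103387.47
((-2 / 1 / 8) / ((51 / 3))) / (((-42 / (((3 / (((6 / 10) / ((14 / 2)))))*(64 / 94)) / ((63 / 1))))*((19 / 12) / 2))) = 160 / 956403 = 0.00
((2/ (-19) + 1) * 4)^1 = 68/ 19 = 3.58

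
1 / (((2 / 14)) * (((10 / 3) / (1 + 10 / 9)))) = 133 / 30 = 4.43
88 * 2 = 176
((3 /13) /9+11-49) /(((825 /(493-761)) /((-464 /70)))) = -92082656 /1126125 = -81.77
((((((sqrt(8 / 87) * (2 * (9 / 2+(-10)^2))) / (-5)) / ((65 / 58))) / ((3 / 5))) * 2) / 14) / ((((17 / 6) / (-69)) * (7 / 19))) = 730664 * sqrt(174) / 54145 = 178.01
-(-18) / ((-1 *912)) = -3 / 152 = -0.02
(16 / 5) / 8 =2 / 5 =0.40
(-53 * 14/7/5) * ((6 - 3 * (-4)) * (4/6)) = -1272/5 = -254.40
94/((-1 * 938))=-0.10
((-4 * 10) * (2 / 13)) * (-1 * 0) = 0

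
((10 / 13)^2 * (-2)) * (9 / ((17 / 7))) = -12600 / 2873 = -4.39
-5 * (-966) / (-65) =-966 / 13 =-74.31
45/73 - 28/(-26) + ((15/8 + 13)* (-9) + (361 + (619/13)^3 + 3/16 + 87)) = 277833239089/2566096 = 108270.79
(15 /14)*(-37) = -555 /14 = -39.64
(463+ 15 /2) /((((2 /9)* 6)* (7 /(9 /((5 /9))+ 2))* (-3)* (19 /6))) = -36699 /380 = -96.58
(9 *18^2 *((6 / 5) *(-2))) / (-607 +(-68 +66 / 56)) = 326592 / 31445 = 10.39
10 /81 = 0.12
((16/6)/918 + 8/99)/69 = 1268/1045143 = 0.00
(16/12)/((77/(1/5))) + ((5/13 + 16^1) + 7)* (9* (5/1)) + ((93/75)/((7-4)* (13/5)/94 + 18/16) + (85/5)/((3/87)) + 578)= 1609731735/757757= 2124.34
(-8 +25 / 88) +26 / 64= -2573 / 352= -7.31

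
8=8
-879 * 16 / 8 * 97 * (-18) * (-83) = -254765844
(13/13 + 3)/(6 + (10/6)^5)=972/4583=0.21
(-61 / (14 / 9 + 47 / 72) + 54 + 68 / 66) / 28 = 1712 / 1749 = 0.98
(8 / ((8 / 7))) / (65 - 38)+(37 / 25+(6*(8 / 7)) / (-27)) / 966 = 132127 / 507150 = 0.26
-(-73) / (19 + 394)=73 / 413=0.18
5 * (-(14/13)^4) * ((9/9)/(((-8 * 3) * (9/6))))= 48020/257049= 0.19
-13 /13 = -1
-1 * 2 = -2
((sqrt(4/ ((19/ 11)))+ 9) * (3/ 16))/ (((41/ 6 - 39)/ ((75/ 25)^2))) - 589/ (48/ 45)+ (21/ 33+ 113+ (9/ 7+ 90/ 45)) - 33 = -468.82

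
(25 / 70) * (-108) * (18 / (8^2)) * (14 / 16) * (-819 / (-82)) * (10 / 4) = -237.02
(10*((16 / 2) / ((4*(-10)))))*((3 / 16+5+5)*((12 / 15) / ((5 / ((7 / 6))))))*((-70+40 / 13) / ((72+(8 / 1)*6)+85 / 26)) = 2.06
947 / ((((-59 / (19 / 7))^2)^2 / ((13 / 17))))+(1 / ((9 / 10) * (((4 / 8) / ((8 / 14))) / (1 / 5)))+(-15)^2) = 1002698446720760 / 4451348915433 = 225.26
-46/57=-0.81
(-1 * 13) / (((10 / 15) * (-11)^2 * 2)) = -39 / 484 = -0.08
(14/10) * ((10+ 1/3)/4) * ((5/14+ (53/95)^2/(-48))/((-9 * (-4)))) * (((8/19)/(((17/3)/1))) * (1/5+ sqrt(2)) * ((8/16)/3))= 32963447/377793720000+ 32963447 * sqrt(2)/75558744000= 0.00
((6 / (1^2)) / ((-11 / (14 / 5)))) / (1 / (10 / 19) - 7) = 56 / 187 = 0.30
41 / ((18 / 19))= 779 / 18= 43.28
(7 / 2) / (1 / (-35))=-245 / 2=-122.50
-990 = -990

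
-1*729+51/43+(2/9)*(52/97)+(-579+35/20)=-195945295/150156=-1304.94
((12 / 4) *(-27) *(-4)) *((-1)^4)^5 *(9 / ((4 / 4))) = 2916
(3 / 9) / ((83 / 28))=28 / 249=0.11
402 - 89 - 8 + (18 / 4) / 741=150673 / 494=305.01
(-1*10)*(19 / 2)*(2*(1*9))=-1710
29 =29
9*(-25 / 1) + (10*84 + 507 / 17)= 10962 / 17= 644.82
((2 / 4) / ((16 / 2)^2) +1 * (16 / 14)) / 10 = 1031 / 8960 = 0.12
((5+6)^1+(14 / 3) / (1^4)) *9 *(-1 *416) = -58656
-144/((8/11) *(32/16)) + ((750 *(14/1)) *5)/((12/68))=297401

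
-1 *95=-95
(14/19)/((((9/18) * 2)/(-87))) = -1218/19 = -64.11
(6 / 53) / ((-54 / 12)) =-4 / 159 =-0.03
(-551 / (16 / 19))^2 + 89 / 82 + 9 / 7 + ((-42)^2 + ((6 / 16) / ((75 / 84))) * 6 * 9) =789665849199 / 1836800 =429913.90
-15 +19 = 4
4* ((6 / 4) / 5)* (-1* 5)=-6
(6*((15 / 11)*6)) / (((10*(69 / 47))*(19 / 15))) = 12690 / 4807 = 2.64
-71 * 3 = -213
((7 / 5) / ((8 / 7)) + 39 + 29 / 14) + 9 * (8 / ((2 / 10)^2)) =515843 / 280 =1842.30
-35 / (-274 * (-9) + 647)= -35 / 3113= -0.01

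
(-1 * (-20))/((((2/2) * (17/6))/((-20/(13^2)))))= -2400/2873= -0.84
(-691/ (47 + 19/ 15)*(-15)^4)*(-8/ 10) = 104945625/ 181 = 579810.08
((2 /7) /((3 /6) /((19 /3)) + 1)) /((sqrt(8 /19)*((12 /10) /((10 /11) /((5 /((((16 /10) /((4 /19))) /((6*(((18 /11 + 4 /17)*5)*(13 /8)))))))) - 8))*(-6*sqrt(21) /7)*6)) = 3235738*sqrt(798) /793303875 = 0.12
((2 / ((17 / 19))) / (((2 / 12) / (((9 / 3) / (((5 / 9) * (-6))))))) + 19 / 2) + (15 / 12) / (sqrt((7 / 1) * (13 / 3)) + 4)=-21341 / 7310 + 5 * sqrt(273) / 172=-2.44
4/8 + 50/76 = 22/19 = 1.16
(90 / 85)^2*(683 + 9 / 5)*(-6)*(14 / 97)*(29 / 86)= -1351219968 / 6027095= -224.19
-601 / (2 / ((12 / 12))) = -300.50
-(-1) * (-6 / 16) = -3 / 8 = -0.38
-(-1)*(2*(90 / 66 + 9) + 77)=1075 / 11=97.73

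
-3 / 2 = -1.50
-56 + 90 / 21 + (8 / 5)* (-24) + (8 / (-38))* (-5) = -59226 / 665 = -89.06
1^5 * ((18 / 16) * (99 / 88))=81 / 64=1.27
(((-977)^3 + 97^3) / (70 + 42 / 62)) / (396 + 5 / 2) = -57763053920 / 1746227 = -33078.78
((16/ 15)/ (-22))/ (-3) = 8/ 495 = 0.02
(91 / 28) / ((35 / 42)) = 3.90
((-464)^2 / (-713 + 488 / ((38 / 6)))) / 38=-8.91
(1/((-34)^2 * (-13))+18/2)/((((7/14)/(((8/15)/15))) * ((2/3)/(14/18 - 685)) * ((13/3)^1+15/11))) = -4580816119/39730275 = -115.30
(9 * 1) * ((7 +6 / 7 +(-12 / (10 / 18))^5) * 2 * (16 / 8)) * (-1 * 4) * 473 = 7005509470940112 / 21875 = 320251861528.69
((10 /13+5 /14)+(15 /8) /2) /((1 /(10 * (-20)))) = -75125 /182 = -412.77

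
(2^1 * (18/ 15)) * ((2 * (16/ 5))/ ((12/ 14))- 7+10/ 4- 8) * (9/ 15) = -906/ 125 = -7.25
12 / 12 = 1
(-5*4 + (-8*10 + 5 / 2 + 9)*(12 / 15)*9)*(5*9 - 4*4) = -74414 / 5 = -14882.80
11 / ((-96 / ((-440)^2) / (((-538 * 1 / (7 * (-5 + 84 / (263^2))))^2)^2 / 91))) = -127621295942860196754098714220776800 / 9368257716624111891017534193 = -13622735.39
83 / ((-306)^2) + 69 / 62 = 3233015 / 2902716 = 1.11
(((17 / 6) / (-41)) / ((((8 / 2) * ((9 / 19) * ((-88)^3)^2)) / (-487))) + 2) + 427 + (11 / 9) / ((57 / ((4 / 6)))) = 100572734815746969613 / 234427467775868928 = 429.01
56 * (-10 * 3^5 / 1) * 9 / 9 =-136080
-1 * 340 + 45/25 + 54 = -1421/5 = -284.20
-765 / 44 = -17.39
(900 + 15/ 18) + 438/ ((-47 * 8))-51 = 478649/ 564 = 848.67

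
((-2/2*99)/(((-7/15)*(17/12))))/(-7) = -21.39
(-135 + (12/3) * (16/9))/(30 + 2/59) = -67909/15948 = -4.26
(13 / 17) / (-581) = -13 / 9877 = -0.00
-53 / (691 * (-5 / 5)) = 53 / 691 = 0.08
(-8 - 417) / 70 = -85 / 14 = -6.07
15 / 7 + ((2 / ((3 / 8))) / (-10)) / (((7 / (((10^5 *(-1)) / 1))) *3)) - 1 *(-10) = 160765 / 63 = 2551.83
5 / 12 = 0.42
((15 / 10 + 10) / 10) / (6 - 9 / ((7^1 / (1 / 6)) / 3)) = 161 / 750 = 0.21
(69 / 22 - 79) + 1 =-1647 / 22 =-74.86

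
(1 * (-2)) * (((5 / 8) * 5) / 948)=-25 / 3792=-0.01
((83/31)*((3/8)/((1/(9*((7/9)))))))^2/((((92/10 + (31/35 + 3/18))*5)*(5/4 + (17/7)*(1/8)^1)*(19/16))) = 0.52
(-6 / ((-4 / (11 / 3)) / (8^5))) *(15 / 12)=225280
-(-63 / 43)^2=-2.15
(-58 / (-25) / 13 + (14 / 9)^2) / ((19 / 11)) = 1.50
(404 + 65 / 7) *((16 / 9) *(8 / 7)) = 370304 / 441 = 839.69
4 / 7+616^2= 2656196 / 7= 379456.57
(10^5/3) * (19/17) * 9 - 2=5699966/17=335292.12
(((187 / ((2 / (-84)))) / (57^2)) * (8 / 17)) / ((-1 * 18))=616 / 9747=0.06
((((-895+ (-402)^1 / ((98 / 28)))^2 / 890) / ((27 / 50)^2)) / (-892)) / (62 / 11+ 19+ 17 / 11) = -68709796375 / 408357899712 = -0.17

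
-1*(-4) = 4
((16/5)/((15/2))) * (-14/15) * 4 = -1792/1125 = -1.59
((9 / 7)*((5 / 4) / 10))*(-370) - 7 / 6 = -5093 / 84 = -60.63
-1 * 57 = -57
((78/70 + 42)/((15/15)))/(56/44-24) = -16599/8750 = -1.90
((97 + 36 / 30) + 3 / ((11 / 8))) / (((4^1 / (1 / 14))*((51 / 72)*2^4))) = 16563 / 104720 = 0.16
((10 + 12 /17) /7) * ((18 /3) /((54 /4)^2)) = 208 /4131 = 0.05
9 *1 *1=9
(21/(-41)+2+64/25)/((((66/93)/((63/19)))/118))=478076823/214225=2231.66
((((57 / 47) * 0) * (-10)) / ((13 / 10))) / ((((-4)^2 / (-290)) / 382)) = 0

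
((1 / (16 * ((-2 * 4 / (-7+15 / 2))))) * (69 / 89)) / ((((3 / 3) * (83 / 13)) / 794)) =-356109 / 945536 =-0.38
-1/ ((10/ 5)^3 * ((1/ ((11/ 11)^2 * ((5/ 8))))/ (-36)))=45/ 16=2.81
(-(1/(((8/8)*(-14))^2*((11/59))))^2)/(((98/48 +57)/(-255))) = 0.00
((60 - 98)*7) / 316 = -133 / 158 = -0.84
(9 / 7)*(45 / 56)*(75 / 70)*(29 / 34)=176175 / 186592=0.94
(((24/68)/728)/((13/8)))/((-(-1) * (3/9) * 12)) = 3/40222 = 0.00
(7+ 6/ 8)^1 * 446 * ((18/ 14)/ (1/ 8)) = 248868/ 7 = 35552.57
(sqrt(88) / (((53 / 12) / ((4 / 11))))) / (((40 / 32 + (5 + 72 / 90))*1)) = 0.11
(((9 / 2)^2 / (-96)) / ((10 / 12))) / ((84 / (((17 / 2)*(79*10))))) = -36261 / 1792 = -20.23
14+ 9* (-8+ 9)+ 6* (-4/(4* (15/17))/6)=328/15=21.87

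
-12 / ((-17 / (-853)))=-10236 / 17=-602.12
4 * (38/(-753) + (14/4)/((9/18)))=20932/753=27.80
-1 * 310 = -310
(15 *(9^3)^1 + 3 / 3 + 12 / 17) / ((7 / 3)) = 557772 / 119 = 4687.16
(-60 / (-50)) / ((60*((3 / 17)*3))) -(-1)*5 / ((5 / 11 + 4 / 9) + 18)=254557 / 841950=0.30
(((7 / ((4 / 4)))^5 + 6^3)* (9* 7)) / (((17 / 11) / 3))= 35390817 / 17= 2081812.76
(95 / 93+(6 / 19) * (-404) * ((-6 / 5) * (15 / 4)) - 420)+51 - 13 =341255 / 1767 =193.13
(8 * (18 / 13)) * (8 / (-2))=-576 / 13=-44.31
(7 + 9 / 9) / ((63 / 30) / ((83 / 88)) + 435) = 3320 / 181449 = 0.02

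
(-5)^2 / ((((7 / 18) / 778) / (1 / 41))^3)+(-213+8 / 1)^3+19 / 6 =-810010966029493 / 141839418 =-5710760.64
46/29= 1.59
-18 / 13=-1.38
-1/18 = -0.06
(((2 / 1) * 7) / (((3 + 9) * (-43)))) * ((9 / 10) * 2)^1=-21 / 430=-0.05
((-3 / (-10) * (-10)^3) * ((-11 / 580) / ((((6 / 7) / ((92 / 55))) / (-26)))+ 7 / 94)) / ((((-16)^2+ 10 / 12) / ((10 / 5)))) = -5087208 / 2100383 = -2.42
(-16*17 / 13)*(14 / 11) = -3808 / 143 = -26.63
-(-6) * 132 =792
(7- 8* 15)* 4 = -452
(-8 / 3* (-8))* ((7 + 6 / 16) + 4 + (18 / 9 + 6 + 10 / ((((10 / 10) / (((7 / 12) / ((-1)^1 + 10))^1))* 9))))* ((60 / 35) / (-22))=-604880 / 18711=-32.33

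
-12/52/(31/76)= -228/403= -0.57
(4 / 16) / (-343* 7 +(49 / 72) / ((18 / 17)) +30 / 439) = -0.00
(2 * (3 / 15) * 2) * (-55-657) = -2848 / 5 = -569.60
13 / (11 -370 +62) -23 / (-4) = 6779 / 1188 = 5.71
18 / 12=3 / 2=1.50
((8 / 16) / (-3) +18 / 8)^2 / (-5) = -125 / 144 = -0.87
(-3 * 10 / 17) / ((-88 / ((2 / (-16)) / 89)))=-15 / 532576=-0.00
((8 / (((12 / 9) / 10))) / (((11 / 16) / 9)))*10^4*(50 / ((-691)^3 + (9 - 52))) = -2160000000 / 1814666777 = -1.19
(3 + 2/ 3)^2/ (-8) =-121/ 72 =-1.68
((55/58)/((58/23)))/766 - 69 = -177799591/2576824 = -69.00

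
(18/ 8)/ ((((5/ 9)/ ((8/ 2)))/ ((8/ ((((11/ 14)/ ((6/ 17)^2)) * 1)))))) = 326592/ 15895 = 20.55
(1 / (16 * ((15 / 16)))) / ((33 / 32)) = 32 / 495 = 0.06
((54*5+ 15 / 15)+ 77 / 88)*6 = 6525 / 4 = 1631.25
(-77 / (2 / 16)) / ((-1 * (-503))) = -616 / 503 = -1.22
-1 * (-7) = 7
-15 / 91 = -0.16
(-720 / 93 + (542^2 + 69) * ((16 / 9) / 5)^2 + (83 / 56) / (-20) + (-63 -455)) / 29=514942531247 / 407786400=1262.78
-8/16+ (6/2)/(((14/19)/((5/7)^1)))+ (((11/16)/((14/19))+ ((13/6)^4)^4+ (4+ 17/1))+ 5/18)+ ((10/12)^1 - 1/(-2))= 32609001351612606577/138234385465344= 235896.45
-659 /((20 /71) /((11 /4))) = -514679 /80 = -6433.49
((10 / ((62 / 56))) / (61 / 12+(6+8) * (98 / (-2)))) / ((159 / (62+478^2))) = -255971520 / 13424953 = -19.07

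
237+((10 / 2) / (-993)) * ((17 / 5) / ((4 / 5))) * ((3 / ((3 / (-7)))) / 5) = 941483 / 3972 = 237.03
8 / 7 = 1.14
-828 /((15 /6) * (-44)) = 414 /55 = 7.53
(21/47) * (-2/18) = -0.05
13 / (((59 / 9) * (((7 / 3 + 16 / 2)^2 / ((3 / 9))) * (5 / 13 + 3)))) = 4563 / 2494756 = 0.00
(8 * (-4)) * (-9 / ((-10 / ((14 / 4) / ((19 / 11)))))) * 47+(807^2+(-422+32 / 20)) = 61568149 / 95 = 648085.78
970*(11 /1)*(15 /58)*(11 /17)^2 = 9683025 /8381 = 1155.35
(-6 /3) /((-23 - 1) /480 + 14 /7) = -40 /39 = -1.03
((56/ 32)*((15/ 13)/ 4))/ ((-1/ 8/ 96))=-5040/ 13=-387.69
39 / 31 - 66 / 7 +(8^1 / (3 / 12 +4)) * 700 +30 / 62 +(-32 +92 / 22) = 52028050 / 40579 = 1282.14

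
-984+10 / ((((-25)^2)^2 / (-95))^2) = -1201171874278 / 1220703125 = -984.00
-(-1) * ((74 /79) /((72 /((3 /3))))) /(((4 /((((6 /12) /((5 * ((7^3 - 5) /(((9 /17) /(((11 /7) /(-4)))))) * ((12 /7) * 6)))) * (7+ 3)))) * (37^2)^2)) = -49 /72842200681536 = -0.00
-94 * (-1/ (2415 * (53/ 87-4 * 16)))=-2726/ 4439575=-0.00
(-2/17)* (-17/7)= 2/7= 0.29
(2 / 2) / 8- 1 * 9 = -71 / 8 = -8.88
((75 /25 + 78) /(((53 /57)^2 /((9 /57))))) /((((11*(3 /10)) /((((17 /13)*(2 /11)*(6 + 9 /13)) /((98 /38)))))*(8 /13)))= 1946134755 /433018586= 4.49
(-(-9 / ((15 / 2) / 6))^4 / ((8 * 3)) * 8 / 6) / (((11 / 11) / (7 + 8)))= -279936 / 125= -2239.49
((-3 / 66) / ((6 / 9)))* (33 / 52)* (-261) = 2349 / 208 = 11.29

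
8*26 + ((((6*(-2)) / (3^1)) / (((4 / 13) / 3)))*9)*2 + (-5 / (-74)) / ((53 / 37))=-52359 / 106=-493.95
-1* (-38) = 38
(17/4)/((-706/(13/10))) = -221/28240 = -0.01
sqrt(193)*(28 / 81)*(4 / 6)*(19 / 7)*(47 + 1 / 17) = 121600*sqrt(193) / 4131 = 408.94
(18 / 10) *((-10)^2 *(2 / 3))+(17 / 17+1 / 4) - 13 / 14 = 3369 / 28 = 120.32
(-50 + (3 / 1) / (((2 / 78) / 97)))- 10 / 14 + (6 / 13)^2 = 13366124 / 1183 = 11298.50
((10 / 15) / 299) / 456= 1 / 204516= 0.00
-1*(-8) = 8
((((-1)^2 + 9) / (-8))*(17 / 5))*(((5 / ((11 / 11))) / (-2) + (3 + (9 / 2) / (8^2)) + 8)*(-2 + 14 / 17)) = 5485 / 128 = 42.85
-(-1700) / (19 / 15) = 25500 / 19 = 1342.11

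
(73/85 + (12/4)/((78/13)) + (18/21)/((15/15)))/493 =0.00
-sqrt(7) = -2.65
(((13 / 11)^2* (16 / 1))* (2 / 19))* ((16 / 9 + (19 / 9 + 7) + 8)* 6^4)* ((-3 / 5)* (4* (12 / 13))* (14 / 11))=-4106059776 / 25289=-162365.45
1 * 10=10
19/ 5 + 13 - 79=-311/ 5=-62.20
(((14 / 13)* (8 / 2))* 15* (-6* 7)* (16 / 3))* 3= -564480 / 13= -43421.54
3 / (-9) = -1 / 3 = -0.33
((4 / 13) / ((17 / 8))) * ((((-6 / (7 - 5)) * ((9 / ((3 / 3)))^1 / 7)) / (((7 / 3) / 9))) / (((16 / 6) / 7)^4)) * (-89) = 9103.25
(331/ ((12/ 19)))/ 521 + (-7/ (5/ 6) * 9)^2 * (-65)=-371497.39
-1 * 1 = -1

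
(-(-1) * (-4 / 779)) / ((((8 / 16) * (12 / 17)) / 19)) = -0.28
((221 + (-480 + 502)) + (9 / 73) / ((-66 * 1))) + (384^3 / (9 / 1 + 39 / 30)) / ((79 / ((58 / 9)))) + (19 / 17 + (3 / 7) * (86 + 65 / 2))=348921043237934 / 777547309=448745.74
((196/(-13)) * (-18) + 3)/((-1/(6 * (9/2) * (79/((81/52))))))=-375724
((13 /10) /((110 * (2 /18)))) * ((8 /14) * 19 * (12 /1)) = 26676 /1925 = 13.86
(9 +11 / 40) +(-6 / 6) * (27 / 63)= 2477 / 280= 8.85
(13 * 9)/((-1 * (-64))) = 117/64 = 1.83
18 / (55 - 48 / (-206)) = 1854 / 5689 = 0.33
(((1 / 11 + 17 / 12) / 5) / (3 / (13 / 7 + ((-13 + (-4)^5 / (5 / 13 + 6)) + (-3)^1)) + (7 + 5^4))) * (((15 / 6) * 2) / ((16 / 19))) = 383397181 / 135344751168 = 0.00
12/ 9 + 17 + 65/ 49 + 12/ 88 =64021/ 3234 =19.80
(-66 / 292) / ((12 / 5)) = -55 / 584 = -0.09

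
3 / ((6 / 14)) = 7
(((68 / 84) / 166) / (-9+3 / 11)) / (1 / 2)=-187 / 167328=-0.00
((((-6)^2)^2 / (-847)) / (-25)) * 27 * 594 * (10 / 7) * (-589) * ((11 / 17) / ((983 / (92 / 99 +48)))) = -171147831552 / 6433735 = -26601.63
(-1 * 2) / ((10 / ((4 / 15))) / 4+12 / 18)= -48 / 241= -0.20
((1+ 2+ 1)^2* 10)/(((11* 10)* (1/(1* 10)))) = 160/11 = 14.55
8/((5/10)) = 16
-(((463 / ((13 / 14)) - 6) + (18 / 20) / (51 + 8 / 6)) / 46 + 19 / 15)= -11.98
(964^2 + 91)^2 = 863760195769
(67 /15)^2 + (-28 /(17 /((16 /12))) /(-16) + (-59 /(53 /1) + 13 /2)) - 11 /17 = 10066553 /405450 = 24.83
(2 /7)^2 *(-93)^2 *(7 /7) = 34596 /49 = 706.04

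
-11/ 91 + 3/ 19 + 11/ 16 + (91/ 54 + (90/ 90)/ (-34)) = 30224377/ 12697776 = 2.38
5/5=1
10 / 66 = 0.15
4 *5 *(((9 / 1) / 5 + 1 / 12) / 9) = 113 / 27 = 4.19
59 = 59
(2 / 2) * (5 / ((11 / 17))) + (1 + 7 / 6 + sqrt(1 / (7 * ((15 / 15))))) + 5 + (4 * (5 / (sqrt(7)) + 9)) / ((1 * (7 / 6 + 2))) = 139 * sqrt(7) / 133 + 32933 / 1254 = 29.03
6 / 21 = 2 / 7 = 0.29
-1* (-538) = 538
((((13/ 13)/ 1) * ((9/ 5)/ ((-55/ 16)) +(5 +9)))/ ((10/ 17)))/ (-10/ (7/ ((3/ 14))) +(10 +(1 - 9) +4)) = 4.02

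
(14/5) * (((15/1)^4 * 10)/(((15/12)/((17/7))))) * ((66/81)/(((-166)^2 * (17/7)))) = 231000/6889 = 33.53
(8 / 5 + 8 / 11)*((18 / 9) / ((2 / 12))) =1536 / 55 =27.93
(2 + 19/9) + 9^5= 531478/9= 59053.11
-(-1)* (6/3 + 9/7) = 23/7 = 3.29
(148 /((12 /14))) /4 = 259 /6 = 43.17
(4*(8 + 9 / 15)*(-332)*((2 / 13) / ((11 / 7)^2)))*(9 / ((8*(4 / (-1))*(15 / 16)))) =213.46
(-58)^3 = -195112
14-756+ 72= -670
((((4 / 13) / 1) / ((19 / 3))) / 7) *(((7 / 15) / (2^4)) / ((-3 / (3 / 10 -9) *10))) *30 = 87 / 49400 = 0.00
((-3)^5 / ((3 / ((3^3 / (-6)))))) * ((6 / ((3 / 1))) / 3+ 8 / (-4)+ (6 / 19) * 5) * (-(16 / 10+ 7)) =-73143 / 95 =-769.93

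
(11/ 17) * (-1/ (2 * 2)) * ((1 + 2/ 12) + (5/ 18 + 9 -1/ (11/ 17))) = -1.44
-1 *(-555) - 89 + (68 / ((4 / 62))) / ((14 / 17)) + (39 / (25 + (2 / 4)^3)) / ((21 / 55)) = 2462141 / 1407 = 1749.92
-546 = -546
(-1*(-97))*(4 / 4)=97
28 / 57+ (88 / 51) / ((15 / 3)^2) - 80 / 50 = -8396 / 8075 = -1.04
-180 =-180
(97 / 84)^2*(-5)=-47045 / 7056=-6.67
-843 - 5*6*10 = -1143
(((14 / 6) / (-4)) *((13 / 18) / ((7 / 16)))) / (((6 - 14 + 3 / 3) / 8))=208 / 189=1.10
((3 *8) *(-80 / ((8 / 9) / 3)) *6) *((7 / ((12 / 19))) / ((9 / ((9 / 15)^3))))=-258552 / 25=-10342.08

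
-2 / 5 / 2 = -1 / 5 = -0.20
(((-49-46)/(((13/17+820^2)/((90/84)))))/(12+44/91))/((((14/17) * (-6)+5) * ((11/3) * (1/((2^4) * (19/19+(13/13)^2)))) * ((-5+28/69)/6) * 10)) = 0.00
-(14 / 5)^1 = -14 / 5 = -2.80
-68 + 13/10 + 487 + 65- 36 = 4493/10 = 449.30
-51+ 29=-22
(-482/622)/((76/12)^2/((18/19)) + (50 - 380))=39042/14492911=0.00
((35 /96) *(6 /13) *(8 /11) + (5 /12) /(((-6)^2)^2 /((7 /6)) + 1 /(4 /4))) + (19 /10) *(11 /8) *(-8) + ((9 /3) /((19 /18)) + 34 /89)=-1982130503861 /112921834740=-17.55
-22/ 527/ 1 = -22/ 527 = -0.04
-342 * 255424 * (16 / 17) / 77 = -1397680128 / 1309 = -1067746.47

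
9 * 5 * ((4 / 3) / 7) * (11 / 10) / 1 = 66 / 7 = 9.43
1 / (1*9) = 1 / 9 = 0.11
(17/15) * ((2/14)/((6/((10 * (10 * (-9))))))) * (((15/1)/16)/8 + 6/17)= -5115/448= -11.42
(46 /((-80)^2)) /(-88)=-23 /281600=-0.00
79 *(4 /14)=158 /7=22.57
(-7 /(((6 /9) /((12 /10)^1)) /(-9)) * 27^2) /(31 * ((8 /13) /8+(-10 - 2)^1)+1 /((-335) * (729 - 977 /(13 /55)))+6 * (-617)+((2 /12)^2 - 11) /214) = -20.30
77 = 77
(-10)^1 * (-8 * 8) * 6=3840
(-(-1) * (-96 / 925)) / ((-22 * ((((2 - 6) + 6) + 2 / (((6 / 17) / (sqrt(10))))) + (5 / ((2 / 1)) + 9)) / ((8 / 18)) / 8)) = -82944 / 50864825 + 34816 * sqrt(10) / 50864825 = 0.00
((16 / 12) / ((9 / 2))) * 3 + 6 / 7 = 1.75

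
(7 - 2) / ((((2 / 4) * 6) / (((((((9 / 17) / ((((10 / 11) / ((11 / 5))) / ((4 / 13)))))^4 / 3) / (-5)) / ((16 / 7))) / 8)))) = -1093873369743 / 7454510253125000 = -0.00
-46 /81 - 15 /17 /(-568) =-442961 /782136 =-0.57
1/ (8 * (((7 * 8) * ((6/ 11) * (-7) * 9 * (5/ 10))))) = -11/ 84672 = -0.00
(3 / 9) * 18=6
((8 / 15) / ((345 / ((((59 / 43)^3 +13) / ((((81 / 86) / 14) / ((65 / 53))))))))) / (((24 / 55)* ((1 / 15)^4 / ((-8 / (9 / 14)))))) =-115752837200000 / 182568411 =-634024.45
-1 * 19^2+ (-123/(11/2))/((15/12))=-20839/55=-378.89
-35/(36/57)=-665/12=-55.42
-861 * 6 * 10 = -51660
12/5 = 2.40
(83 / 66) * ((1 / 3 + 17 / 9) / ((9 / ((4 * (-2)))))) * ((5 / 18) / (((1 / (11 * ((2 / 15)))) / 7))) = -46480 / 6561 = -7.08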